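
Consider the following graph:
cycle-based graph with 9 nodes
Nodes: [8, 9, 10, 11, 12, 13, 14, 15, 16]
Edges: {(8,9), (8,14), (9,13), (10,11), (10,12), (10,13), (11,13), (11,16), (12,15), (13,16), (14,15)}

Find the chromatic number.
Clique number ω(G) = 3 (lower bound: χ ≥ ω).
The clique on [11, 13, 16] has size 3, forcing χ ≥ 3, and the coloring below uses 3 colors, so χ(G) = 3.
A valid 3-coloring: color 1: [12, 13, 14]; color 2: [8, 11, 15]; color 3: [9, 10, 16].

χ(G) = 3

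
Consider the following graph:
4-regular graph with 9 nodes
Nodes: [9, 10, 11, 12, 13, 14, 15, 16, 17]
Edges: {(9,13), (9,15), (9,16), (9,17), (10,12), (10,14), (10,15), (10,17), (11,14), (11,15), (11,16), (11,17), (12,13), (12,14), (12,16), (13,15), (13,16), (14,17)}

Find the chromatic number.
Clique number ω(G) = 3 (lower bound: χ ≥ ω).
Suppose a proper 3-coloring c exists. The clique [9, 13, 15] takes 3 distinct colors; by symmetry let c(9) = 1, c(13) = 2, c(15) = 3.
- Vertex 16: neighbors [9, 13] already have colors [1, 2] ⇒ c(16) = 3.
- Vertex 12: neighbors [13, 16] already have colors [2, 3] ⇒ c(12) = 1.
- Vertex 10: neighbors [12, 15] already have colors [1, 3] ⇒ c(10) = 2.
- Vertex 14: neighbors [12, 10] already have colors [1, 2] ⇒ c(14) = 3.
- Vertex 17: neighbors [9, 10, 14] already have colors [1, 2, 3] — all 3 colors blocked. Contradiction.
The forced assignments end in a contradiction, so G has no proper 3-coloring (χ ≥ 4).
The coloring below uses 4 colors, so χ(G) = 4.
A valid 4-coloring: color 1: [15, 16, 17]; color 2: [9, 11, 12]; color 3: [13, 14]; color 4: [10].

χ(G) = 4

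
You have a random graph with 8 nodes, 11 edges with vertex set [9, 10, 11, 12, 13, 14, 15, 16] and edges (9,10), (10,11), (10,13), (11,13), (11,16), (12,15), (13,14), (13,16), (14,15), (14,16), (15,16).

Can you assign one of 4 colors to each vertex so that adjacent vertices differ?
A valid 4-coloring: color 1: [10, 12, 16]; color 2: [9, 13, 15]; color 3: [11, 14].
(χ(G) = 3 ≤ 4.)

Yes, G is 4-colorable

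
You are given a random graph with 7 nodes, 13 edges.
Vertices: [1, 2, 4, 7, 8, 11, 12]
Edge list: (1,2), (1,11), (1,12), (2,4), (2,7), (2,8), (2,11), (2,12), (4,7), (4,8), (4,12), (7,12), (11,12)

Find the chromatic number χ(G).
Clique number ω(G) = 4 (lower bound: χ ≥ ω).
The clique on [1, 2, 11, 12] has size 4, forcing χ ≥ 4, and the coloring below uses 4 colors, so χ(G) = 4.
A valid 4-coloring: color 1: [2]; color 2: [8, 12]; color 3: [4, 11]; color 4: [1, 7].

χ(G) = 4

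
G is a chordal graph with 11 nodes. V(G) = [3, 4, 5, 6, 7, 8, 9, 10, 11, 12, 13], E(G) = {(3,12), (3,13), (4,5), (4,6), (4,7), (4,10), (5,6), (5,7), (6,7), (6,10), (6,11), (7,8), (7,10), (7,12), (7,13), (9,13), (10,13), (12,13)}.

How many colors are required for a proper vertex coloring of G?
χ(G) = 4

Clique number ω(G) = 4 (lower bound: χ ≥ ω).
The clique on [4, 6, 7, 10] has size 4, forcing χ ≥ 4, and the coloring below uses 4 colors, so χ(G) = 4.
A valid 4-coloring: color 1: [3, 7, 9, 11]; color 2: [6, 8, 13]; color 3: [5, 10, 12]; color 4: [4].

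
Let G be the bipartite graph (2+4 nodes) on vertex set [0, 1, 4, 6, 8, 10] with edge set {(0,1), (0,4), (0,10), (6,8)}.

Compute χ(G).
χ(G) = 2

Clique number ω(G) = 2 (lower bound: χ ≥ ω).
The graph is bipartite (no odd cycle), so 2 colors suffice: χ(G) = 2.
A valid 2-coloring: color 1: [0, 6]; color 2: [1, 4, 8, 10].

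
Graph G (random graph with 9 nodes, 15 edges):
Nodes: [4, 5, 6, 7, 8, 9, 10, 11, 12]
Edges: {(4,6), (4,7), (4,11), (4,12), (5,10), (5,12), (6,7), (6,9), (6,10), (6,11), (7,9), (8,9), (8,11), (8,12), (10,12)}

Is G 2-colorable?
No, G is not 2-colorable

The clique on vertices [5, 10, 12] has size 3 > 2, so it alone needs 3 colors.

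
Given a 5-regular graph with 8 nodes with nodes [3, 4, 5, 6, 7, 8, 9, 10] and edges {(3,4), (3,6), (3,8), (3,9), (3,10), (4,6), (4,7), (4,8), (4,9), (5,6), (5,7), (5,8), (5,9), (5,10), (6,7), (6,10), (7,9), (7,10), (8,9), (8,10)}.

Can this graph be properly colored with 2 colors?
No, G is not 2-colorable

The clique on vertices [3, 4, 8, 9] has size 4 > 2, so it alone needs 4 colors.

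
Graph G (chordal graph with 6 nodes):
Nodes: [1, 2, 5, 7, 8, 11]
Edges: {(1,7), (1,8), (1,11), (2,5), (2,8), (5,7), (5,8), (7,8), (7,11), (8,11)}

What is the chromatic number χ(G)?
χ(G) = 4

Clique number ω(G) = 4 (lower bound: χ ≥ ω).
The clique on [1, 7, 8, 11] has size 4, forcing χ ≥ 4, and the coloring below uses 4 colors, so χ(G) = 4.
A valid 4-coloring: color 1: [8]; color 2: [2, 7]; color 3: [5, 11]; color 4: [1].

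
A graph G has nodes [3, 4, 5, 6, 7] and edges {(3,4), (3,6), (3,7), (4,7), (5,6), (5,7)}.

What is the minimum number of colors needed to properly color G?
Clique number ω(G) = 3 (lower bound: χ ≥ ω).
The clique on [3, 4, 7] has size 3, forcing χ ≥ 3, and the coloring below uses 3 colors, so χ(G) = 3.
A valid 3-coloring: color 1: [3, 5]; color 2: [6, 7]; color 3: [4].

χ(G) = 3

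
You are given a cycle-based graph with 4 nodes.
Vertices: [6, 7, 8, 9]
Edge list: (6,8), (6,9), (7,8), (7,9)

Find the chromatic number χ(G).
Clique number ω(G) = 2 (lower bound: χ ≥ ω).
The graph is bipartite (no odd cycle), so 2 colors suffice: χ(G) = 2.
A valid 2-coloring: color 1: [6, 7]; color 2: [8, 9].

χ(G) = 2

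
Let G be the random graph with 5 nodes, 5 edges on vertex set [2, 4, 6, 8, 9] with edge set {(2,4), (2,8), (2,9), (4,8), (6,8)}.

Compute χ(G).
χ(G) = 3

Clique number ω(G) = 3 (lower bound: χ ≥ ω).
The clique on [2, 4, 8] has size 3, forcing χ ≥ 3, and the coloring below uses 3 colors, so χ(G) = 3.
A valid 3-coloring: color 1: [8, 9]; color 2: [2, 6]; color 3: [4].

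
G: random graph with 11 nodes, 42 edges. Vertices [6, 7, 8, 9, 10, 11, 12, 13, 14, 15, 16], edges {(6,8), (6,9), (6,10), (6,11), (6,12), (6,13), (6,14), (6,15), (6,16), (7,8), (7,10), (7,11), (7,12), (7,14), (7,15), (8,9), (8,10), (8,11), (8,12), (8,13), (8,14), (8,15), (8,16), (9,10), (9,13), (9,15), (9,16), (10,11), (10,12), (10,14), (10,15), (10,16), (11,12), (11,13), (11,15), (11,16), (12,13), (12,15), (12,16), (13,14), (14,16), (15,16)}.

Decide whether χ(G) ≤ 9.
A valid 9-coloring: color 1: [8]; color 2: [10, 13]; color 3: [6, 7]; color 4: [9, 12, 14]; color 5: [11]; color 6: [15]; color 7: [16].
(χ(G) = 7 ≤ 9.)

Yes, G is 9-colorable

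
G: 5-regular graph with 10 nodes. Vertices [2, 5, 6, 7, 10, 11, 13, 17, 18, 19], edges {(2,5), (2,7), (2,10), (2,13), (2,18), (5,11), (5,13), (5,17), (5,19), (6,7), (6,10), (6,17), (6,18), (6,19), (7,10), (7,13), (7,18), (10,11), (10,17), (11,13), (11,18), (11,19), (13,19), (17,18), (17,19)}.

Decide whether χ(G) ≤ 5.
A valid 5-coloring: color 1: [10, 18, 19]; color 2: [7, 11, 17]; color 3: [2, 6]; color 4: [5]; color 5: [13].
(χ(G) = 4 ≤ 5.)

Yes, G is 5-colorable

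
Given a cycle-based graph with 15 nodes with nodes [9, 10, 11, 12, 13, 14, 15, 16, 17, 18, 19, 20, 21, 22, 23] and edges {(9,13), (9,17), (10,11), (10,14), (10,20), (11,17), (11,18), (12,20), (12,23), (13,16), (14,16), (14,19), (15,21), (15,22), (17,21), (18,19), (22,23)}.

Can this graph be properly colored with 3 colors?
Yes, G is 3-colorable

A valid 3-coloring: color 1: [10, 15, 16, 17, 18, 23]; color 2: [9, 11, 12, 14, 21, 22]; color 3: [13, 19, 20].
(χ(G) = 3 ≤ 3.)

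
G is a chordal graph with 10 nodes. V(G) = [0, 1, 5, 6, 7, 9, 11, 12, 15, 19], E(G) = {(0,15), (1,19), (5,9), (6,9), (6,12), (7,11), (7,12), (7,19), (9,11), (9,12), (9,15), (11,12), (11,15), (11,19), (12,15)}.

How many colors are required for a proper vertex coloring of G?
χ(G) = 4

Clique number ω(G) = 4 (lower bound: χ ≥ ω).
The clique on [9, 11, 12, 15] has size 4, forcing χ ≥ 4, and the coloring below uses 4 colors, so χ(G) = 4.
A valid 4-coloring: color 1: [0, 5, 12, 19]; color 2: [1, 7, 9]; color 3: [6, 11]; color 4: [15].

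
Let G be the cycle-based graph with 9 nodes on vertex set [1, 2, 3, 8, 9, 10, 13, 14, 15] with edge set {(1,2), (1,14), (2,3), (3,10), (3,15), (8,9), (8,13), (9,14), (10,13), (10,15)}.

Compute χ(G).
Clique number ω(G) = 3 (lower bound: χ ≥ ω).
The clique on [3, 10, 15] has size 3, forcing χ ≥ 3, and the coloring below uses 3 colors, so χ(G) = 3.
A valid 3-coloring: color 1: [2, 8, 10, 14]; color 2: [1, 3, 9, 13]; color 3: [15].

χ(G) = 3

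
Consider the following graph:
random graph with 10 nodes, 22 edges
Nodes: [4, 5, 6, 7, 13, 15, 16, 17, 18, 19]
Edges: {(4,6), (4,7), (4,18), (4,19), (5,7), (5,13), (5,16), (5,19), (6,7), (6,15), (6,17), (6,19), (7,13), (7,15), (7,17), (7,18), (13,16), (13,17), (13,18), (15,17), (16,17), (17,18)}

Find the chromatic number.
χ(G) = 4

Clique number ω(G) = 4 (lower bound: χ ≥ ω).
The clique on [7, 13, 17, 18] has size 4, forcing χ ≥ 4, and the coloring below uses 4 colors, so χ(G) = 4.
A valid 4-coloring: color 1: [7, 16, 19]; color 2: [4, 5, 17]; color 3: [6, 13]; color 4: [15, 18].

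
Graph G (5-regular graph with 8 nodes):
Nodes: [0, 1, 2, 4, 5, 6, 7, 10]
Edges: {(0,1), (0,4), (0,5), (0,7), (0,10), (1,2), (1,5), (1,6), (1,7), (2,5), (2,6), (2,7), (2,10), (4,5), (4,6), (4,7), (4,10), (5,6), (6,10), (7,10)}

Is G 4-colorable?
Yes, G is 4-colorable

A valid 4-coloring: color 1: [5, 10]; color 2: [1, 4]; color 3: [0, 2]; color 4: [6, 7].
(χ(G) = 4 ≤ 4.)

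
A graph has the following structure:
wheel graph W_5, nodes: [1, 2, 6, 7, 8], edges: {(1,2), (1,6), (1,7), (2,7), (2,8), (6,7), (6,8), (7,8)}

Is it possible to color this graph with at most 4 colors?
A valid 4-coloring: color 1: [7]; color 2: [1, 8]; color 3: [2, 6].
(χ(G) = 3 ≤ 4.)

Yes, G is 4-colorable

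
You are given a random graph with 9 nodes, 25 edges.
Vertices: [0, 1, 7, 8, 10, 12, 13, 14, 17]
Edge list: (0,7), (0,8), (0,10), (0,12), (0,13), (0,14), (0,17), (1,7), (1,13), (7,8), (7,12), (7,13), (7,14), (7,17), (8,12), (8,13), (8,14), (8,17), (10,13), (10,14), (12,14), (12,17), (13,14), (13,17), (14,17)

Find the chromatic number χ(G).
Clique number ω(G) = 6 (lower bound: χ ≥ ω).
The clique on [0, 7, 8, 12, 14, 17] has size 6, forcing χ ≥ 6, and the coloring below uses 6 colors, so χ(G) = 6.
A valid 6-coloring: color 1: [0, 1]; color 2: [7, 10]; color 3: [14]; color 4: [12, 13]; color 5: [8]; color 6: [17].

χ(G) = 6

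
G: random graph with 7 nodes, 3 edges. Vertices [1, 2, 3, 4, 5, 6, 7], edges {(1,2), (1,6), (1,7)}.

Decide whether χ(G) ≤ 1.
Edge (1,2) forces its endpoints to differ, so 1 color is not enough.

No, G is not 1-colorable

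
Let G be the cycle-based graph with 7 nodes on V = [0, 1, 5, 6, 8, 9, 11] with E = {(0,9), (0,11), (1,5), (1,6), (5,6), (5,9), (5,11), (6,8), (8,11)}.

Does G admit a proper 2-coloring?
No, G is not 2-colorable

The clique on vertices [1, 5, 6] has size 3 > 2, so it alone needs 3 colors.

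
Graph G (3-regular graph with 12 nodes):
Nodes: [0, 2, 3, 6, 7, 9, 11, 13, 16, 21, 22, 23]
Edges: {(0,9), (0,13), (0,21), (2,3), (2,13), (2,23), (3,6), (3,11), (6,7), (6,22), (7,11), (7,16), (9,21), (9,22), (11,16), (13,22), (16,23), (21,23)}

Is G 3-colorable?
A valid 3-coloring: color 1: [3, 7, 9, 13, 23]; color 2: [2, 6, 16, 21]; color 3: [0, 11, 22].
(χ(G) = 3 ≤ 3.)

Yes, G is 3-colorable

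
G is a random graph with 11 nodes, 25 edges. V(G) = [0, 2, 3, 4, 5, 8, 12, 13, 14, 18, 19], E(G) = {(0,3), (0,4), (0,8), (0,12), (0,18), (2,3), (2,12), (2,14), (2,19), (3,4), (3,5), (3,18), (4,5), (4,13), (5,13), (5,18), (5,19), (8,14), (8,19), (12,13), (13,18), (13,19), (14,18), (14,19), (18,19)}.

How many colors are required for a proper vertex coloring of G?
χ(G) = 4

Clique number ω(G) = 4 (lower bound: χ ≥ ω).
The clique on [5, 13, 18, 19] has size 4, forcing χ ≥ 4, and the coloring below uses 4 colors, so χ(G) = 4.
A valid 4-coloring: color 1: [3, 12, 19]; color 2: [2, 4, 8, 18]; color 3: [0, 5, 14]; color 4: [13].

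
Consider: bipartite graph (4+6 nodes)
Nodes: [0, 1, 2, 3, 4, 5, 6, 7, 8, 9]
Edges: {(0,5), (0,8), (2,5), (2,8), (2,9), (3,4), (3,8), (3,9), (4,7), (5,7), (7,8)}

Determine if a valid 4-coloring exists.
A valid 4-coloring: color 1: [1, 4, 5, 6, 8, 9]; color 2: [0, 2, 3, 7].
(χ(G) = 2 ≤ 4.)

Yes, G is 4-colorable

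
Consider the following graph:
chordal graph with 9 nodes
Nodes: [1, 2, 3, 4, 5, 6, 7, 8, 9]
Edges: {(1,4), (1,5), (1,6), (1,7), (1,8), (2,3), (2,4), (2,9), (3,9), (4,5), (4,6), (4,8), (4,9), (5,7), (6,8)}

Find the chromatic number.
Clique number ω(G) = 4 (lower bound: χ ≥ ω).
The clique on [1, 4, 6, 8] has size 4, forcing χ ≥ 4, and the coloring below uses 4 colors, so χ(G) = 4.
A valid 4-coloring: color 1: [3, 4, 7]; color 2: [1, 2]; color 3: [5, 8, 9]; color 4: [6].

χ(G) = 4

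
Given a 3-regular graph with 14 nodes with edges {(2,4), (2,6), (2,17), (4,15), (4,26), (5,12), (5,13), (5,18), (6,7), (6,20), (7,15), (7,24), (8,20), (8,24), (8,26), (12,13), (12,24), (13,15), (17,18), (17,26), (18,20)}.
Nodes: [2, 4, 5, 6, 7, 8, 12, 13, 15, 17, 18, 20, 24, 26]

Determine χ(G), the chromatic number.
Clique number ω(G) = 3 (lower bound: χ ≥ ω).
The clique on [5, 12, 13] has size 3, forcing χ ≥ 3, and the coloring below uses 3 colors, so χ(G) = 3.
A valid 3-coloring: color 1: [4, 7, 8, 12, 17]; color 2: [6, 13, 18, 24, 26]; color 3: [2, 5, 15, 20].

χ(G) = 3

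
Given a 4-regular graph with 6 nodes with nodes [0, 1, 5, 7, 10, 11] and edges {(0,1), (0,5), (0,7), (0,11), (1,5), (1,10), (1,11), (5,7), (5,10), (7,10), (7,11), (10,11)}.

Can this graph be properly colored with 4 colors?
A valid 4-coloring: color 1: [0, 10]; color 2: [5, 11]; color 3: [1, 7].
(χ(G) = 3 ≤ 4.)

Yes, G is 4-colorable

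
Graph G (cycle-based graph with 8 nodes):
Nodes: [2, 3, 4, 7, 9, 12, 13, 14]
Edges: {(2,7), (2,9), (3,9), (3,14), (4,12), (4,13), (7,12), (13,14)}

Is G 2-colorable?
A valid 2-coloring: color 1: [2, 3, 12, 13]; color 2: [4, 7, 9, 14].
(χ(G) = 2 ≤ 2.)

Yes, G is 2-colorable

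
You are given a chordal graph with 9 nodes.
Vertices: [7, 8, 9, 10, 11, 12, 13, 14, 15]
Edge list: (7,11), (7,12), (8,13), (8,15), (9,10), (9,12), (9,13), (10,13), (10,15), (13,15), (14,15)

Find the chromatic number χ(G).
Clique number ω(G) = 3 (lower bound: χ ≥ ω).
The clique on [8, 13, 15] has size 3, forcing χ ≥ 3, and the coloring below uses 3 colors, so χ(G) = 3.
A valid 3-coloring: color 1: [7, 9, 15]; color 2: [11, 12, 13, 14]; color 3: [8, 10].

χ(G) = 3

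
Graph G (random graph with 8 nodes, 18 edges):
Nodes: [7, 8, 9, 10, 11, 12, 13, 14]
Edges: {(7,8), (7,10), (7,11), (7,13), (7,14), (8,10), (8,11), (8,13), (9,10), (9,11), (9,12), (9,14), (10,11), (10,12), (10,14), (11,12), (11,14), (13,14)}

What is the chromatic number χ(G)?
χ(G) = 4

Clique number ω(G) = 4 (lower bound: χ ≥ ω).
The clique on [9, 10, 11, 12] has size 4, forcing χ ≥ 4, and the coloring below uses 4 colors, so χ(G) = 4.
A valid 4-coloring: color 1: [11, 13]; color 2: [10]; color 3: [7, 9]; color 4: [8, 12, 14].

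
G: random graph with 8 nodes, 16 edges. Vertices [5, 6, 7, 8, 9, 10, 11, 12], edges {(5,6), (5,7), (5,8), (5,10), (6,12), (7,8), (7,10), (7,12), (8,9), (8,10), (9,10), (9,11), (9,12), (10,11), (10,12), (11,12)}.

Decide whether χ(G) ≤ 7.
Yes, G is 7-colorable

A valid 7-coloring: color 1: [6, 10]; color 2: [5, 12]; color 3: [7, 9]; color 4: [8, 11].
(χ(G) = 4 ≤ 7.)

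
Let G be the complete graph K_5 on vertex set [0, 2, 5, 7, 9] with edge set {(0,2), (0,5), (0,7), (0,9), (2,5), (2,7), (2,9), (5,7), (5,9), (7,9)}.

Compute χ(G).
χ(G) = 5

Clique number ω(G) = 5 (lower bound: χ ≥ ω).
The clique on [0, 2, 5, 7, 9] has size 5, forcing χ ≥ 5, and the coloring below uses 5 colors, so χ(G) = 5.
A valid 5-coloring: color 1: [2]; color 2: [7]; color 3: [0]; color 4: [5]; color 5: [9].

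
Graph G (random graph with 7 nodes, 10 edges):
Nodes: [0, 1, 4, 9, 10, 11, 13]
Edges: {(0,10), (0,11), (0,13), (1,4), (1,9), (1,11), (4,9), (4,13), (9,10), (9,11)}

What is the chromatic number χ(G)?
χ(G) = 3

Clique number ω(G) = 3 (lower bound: χ ≥ ω).
The clique on [1, 9, 11] has size 3, forcing χ ≥ 3, and the coloring below uses 3 colors, so χ(G) = 3.
A valid 3-coloring: color 1: [0, 9]; color 2: [1, 10, 13]; color 3: [4, 11].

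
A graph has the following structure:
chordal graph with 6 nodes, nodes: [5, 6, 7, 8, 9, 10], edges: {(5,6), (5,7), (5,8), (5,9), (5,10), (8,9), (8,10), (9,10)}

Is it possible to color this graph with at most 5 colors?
A valid 5-coloring: color 1: [5]; color 2: [6, 7, 9]; color 3: [10]; color 4: [8].
(χ(G) = 4 ≤ 5.)

Yes, G is 5-colorable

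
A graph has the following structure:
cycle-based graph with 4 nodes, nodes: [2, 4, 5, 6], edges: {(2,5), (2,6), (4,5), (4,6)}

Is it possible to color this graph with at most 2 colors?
A valid 2-coloring: color 1: [5, 6]; color 2: [2, 4].
(χ(G) = 2 ≤ 2.)

Yes, G is 2-colorable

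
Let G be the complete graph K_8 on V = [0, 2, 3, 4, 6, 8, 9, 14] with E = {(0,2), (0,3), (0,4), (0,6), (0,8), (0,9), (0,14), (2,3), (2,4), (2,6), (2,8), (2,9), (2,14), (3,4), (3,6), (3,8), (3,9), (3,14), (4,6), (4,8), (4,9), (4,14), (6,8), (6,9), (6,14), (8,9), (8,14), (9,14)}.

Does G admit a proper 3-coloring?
The clique on vertices [0, 2, 3, 4, 6, 8, 9, 14] has size 8 > 3, so it alone needs 8 colors.

No, G is not 3-colorable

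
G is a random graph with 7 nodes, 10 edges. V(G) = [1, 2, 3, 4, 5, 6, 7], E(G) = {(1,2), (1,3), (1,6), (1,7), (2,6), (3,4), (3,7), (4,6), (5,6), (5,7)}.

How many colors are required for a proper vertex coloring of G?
Clique number ω(G) = 3 (lower bound: χ ≥ ω).
The clique on [1, 2, 6] has size 3, forcing χ ≥ 3, and the coloring below uses 3 colors, so χ(G) = 3.
A valid 3-coloring: color 1: [6, 7]; color 2: [1, 4, 5]; color 3: [2, 3].

χ(G) = 3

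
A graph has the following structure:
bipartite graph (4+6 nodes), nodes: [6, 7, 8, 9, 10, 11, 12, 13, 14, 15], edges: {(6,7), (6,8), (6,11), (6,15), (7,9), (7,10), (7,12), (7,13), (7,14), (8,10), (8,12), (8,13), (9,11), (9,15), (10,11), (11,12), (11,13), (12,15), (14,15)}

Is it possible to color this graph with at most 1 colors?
Edge (8,10) forces its endpoints to differ, so 1 color is not enough.

No, G is not 1-colorable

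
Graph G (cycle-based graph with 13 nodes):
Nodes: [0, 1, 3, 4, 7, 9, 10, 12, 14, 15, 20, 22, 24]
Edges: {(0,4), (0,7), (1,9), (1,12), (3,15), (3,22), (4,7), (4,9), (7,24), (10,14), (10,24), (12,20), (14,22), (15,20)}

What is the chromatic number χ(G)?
χ(G) = 3

Clique number ω(G) = 3 (lower bound: χ ≥ ω).
The clique on [0, 4, 7] has size 3, forcing χ ≥ 3, and the coloring below uses 3 colors, so χ(G) = 3.
A valid 3-coloring: color 1: [1, 3, 4, 14, 20, 24]; color 2: [7, 9, 10, 12, 15, 22]; color 3: [0].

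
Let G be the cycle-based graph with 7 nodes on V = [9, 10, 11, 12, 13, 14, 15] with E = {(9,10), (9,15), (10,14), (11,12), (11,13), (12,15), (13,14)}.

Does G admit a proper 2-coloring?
No, G is not 2-colorable

Odd cycle [14, 13, 11, 12, 15, 9, 10] needs 3 colors (χ ≥ 3).
Hence χ(G) ≥ 3 > 2, so no proper 2-coloring exists.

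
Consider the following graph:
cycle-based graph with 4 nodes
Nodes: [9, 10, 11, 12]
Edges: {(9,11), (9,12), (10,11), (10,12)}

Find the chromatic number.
Clique number ω(G) = 2 (lower bound: χ ≥ ω).
The graph is bipartite (no odd cycle), so 2 colors suffice: χ(G) = 2.
A valid 2-coloring: color 1: [9, 10]; color 2: [11, 12].

χ(G) = 2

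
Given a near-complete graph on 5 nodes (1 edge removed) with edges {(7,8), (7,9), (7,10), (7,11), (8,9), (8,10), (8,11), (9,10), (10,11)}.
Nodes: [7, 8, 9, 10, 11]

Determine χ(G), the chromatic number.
χ(G) = 4

Clique number ω(G) = 4 (lower bound: χ ≥ ω).
The clique on [7, 8, 9, 10] has size 4, forcing χ ≥ 4, and the coloring below uses 4 colors, so χ(G) = 4.
A valid 4-coloring: color 1: [8]; color 2: [10]; color 3: [7]; color 4: [9, 11].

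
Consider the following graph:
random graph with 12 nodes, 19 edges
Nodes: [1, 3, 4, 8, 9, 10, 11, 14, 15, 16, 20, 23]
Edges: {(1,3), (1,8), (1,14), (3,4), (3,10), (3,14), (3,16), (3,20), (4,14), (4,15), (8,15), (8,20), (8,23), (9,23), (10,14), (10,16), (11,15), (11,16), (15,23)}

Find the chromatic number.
χ(G) = 3

Clique number ω(G) = 3 (lower bound: χ ≥ ω).
The clique on [3, 10, 16] has size 3, forcing χ ≥ 3, and the coloring below uses 3 colors, so χ(G) = 3.
A valid 3-coloring: color 1: [3, 9, 15]; color 2: [8, 14, 16]; color 3: [1, 4, 10, 11, 20, 23].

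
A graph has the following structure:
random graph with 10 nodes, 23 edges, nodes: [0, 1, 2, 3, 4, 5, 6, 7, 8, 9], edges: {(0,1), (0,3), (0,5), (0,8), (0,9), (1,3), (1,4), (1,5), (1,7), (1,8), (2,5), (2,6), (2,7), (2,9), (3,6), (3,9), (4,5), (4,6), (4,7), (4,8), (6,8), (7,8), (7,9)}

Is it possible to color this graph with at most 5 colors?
A valid 5-coloring: color 1: [1, 6, 9]; color 2: [3, 5, 8]; color 3: [0, 2, 4]; color 4: [7].
(χ(G) = 4 ≤ 5.)

Yes, G is 5-colorable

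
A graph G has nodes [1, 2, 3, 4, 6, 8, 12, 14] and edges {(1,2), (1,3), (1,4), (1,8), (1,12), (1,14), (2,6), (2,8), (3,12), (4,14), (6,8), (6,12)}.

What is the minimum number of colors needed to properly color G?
Clique number ω(G) = 3 (lower bound: χ ≥ ω).
The clique on [1, 2, 8] has size 3, forcing χ ≥ 3, and the coloring below uses 3 colors, so χ(G) = 3.
A valid 3-coloring: color 1: [1, 6]; color 2: [2, 3, 14]; color 3: [4, 8, 12].

χ(G) = 3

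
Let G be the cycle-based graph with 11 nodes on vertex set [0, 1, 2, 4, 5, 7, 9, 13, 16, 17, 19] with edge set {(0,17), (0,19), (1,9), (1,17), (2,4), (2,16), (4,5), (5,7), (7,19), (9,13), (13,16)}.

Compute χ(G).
Clique number ω(G) = 2 (lower bound: χ ≥ ω).
Odd cycle [5, 4, 2, 16, 13, 9, 1, 17, 0, 19, 7] needs 3 colors (χ ≥ 3).
The coloring below uses 3 colors, so χ(G) = 3.
A valid 3-coloring: color 1: [1, 2, 5, 13, 19]; color 2: [4, 7, 9, 16, 17]; color 3: [0].

χ(G) = 3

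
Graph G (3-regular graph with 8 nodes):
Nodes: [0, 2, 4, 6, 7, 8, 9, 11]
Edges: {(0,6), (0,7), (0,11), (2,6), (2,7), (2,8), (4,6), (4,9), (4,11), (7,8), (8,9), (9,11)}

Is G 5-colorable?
A valid 5-coloring: color 1: [0, 2, 4]; color 2: [6, 8, 11]; color 3: [7, 9].
(χ(G) = 3 ≤ 5.)

Yes, G is 5-colorable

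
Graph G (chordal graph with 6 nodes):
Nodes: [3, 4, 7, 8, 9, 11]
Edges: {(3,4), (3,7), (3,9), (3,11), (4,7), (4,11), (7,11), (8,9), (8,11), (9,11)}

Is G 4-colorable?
A valid 4-coloring: color 1: [11]; color 2: [3, 8]; color 3: [7, 9]; color 4: [4].
(χ(G) = 4 ≤ 4.)

Yes, G is 4-colorable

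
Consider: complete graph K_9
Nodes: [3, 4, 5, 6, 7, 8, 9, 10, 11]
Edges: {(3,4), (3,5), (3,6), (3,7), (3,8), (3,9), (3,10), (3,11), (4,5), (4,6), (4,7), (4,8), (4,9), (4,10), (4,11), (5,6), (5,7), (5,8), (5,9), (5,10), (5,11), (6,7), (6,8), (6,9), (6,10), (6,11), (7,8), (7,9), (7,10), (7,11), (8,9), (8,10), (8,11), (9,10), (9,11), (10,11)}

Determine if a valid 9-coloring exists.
Yes, G is 9-colorable

A valid 9-coloring: color 1: [10]; color 2: [7]; color 3: [11]; color 4: [3]; color 5: [6]; color 6: [5]; color 7: [4]; color 8: [9]; color 9: [8].
(χ(G) = 9 ≤ 9.)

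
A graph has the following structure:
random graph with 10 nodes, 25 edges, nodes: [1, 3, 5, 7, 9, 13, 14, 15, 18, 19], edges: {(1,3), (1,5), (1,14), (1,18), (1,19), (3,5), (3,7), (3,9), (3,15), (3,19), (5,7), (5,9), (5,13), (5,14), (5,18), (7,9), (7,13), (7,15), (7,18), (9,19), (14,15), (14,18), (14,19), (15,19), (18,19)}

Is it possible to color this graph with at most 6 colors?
Yes, G is 6-colorable

A valid 6-coloring: color 1: [5, 19]; color 2: [3, 13, 14]; color 3: [1, 7]; color 4: [9, 15, 18].
(χ(G) = 4 ≤ 6.)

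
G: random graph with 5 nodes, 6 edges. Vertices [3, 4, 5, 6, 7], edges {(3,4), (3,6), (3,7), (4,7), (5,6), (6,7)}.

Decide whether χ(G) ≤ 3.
Yes, G is 3-colorable

A valid 3-coloring: color 1: [5, 7]; color 2: [4, 6]; color 3: [3].
(χ(G) = 3 ≤ 3.)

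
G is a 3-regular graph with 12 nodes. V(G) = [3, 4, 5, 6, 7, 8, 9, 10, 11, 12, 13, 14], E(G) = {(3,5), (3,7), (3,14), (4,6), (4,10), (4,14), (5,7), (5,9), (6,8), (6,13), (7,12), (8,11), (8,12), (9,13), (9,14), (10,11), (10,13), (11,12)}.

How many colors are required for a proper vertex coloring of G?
χ(G) = 3

Clique number ω(G) = 3 (lower bound: χ ≥ ω).
The clique on [3, 5, 7] has size 3, forcing χ ≥ 3, and the coloring below uses 3 colors, so χ(G) = 3.
A valid 3-coloring: color 1: [7, 8, 13, 14]; color 2: [4, 5, 11]; color 3: [3, 6, 9, 10, 12].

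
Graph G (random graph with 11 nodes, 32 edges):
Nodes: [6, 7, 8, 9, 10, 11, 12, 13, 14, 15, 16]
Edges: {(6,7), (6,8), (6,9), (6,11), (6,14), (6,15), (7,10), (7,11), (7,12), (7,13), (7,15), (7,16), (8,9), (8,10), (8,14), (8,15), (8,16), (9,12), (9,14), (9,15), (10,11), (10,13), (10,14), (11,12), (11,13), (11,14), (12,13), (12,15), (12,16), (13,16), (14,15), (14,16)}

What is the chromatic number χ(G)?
Clique number ω(G) = 5 (lower bound: χ ≥ ω).
The clique on [6, 8, 9, 14, 15] has size 5, forcing χ ≥ 5, and the coloring below uses 5 colors, so χ(G) = 5.
A valid 5-coloring: color 1: [7, 14]; color 2: [6, 10, 12]; color 3: [11, 15, 16]; color 4: [8, 13]; color 5: [9].

χ(G) = 5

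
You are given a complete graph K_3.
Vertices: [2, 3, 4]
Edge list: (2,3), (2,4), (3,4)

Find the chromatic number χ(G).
χ(G) = 3

Clique number ω(G) = 3 (lower bound: χ ≥ ω).
The clique on [2, 3, 4] has size 3, forcing χ ≥ 3, and the coloring below uses 3 colors, so χ(G) = 3.
A valid 3-coloring: color 1: [3]; color 2: [4]; color 3: [2].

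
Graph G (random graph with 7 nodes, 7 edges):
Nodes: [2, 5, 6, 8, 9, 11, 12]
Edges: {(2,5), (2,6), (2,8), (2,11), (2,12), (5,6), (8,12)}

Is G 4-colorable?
A valid 4-coloring: color 1: [2, 9]; color 2: [6, 8, 11]; color 3: [5, 12].
(χ(G) = 3 ≤ 4.)

Yes, G is 4-colorable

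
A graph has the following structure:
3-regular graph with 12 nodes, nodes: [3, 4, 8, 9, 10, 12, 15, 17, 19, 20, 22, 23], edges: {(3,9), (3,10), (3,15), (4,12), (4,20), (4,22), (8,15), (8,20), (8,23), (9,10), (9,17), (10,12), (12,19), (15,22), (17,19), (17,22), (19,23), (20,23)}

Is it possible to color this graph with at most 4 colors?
Yes, G is 4-colorable

A valid 4-coloring: color 1: [3, 4, 8, 17]; color 2: [10, 15, 19, 20]; color 3: [9, 12, 22, 23].
(χ(G) = 3 ≤ 4.)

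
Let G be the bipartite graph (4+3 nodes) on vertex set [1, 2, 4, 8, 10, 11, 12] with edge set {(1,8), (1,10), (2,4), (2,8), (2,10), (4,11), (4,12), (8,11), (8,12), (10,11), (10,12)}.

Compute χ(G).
Clique number ω(G) = 2 (lower bound: χ ≥ ω).
The graph is bipartite (no odd cycle), so 2 colors suffice: χ(G) = 2.
A valid 2-coloring: color 1: [4, 8, 10]; color 2: [1, 2, 11, 12].

χ(G) = 2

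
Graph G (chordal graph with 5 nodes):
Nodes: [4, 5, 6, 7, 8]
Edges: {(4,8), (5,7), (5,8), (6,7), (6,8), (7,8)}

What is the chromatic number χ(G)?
Clique number ω(G) = 3 (lower bound: χ ≥ ω).
The clique on [5, 7, 8] has size 3, forcing χ ≥ 3, and the coloring below uses 3 colors, so χ(G) = 3.
A valid 3-coloring: color 1: [8]; color 2: [4, 7]; color 3: [5, 6].

χ(G) = 3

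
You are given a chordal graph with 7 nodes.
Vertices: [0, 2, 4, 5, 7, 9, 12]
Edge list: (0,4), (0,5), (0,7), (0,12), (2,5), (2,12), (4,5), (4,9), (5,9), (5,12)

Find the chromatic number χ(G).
Clique number ω(G) = 3 (lower bound: χ ≥ ω).
The clique on [0, 5, 12] has size 3, forcing χ ≥ 3, and the coloring below uses 3 colors, so χ(G) = 3.
A valid 3-coloring: color 1: [5, 7]; color 2: [0, 2, 9]; color 3: [4, 12].

χ(G) = 3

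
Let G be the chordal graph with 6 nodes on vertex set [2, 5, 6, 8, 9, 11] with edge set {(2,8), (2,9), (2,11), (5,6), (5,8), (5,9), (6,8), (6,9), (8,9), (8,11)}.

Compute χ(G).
Clique number ω(G) = 4 (lower bound: χ ≥ ω).
The clique on [5, 6, 8, 9] has size 4, forcing χ ≥ 4, and the coloring below uses 4 colors, so χ(G) = 4.
A valid 4-coloring: color 1: [8]; color 2: [9, 11]; color 3: [2, 5]; color 4: [6].

χ(G) = 4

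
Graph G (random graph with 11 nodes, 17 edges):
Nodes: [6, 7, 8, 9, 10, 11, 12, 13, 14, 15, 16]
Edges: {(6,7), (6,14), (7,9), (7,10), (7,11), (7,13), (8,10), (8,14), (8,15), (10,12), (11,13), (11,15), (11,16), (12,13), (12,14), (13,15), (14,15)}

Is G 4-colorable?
Yes, G is 4-colorable

A valid 4-coloring: color 1: [7, 12, 15, 16]; color 2: [9, 10, 13, 14]; color 3: [6, 8, 11].
(χ(G) = 3 ≤ 4.)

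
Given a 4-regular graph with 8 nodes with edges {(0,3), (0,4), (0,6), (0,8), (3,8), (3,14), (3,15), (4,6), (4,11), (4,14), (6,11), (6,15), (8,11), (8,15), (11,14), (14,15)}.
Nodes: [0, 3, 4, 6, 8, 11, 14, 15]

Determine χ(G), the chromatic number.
Clique number ω(G) = 3 (lower bound: χ ≥ ω).
The clique on [0, 3, 8] has size 3, forcing χ ≥ 3, and the coloring below uses 3 colors, so χ(G) = 3.
A valid 3-coloring: color 1: [6, 8, 14]; color 2: [3, 4]; color 3: [0, 11, 15].

χ(G) = 3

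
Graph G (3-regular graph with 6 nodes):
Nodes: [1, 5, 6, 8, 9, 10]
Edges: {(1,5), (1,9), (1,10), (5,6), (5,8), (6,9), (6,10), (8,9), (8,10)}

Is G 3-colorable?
A valid 3-coloring: color 1: [5, 9, 10]; color 2: [1, 6, 8].
(χ(G) = 2 ≤ 3.)

Yes, G is 3-colorable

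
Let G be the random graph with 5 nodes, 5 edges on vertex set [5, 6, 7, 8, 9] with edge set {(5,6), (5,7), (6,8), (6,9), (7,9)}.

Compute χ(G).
χ(G) = 2

Clique number ω(G) = 2 (lower bound: χ ≥ ω).
The graph is bipartite (no odd cycle), so 2 colors suffice: χ(G) = 2.
A valid 2-coloring: color 1: [6, 7]; color 2: [5, 8, 9].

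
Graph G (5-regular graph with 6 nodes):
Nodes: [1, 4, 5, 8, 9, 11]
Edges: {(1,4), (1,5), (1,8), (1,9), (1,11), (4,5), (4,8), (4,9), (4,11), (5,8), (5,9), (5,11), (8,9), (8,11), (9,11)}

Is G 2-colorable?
The clique on vertices [1, 4, 5, 8, 9, 11] has size 6 > 2, so it alone needs 6 colors.

No, G is not 2-colorable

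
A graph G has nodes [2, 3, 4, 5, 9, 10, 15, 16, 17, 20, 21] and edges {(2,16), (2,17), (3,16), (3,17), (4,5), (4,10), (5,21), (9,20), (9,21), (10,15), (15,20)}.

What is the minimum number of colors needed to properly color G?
Clique number ω(G) = 2 (lower bound: χ ≥ ω).
Odd cycle [21, 9, 20, 15, 10, 4, 5] needs 3 colors (χ ≥ 3).
The coloring below uses 3 colors, so χ(G) = 3.
A valid 3-coloring: color 1: [4, 16, 17, 20, 21]; color 2: [2, 3, 5, 9, 10]; color 3: [15].

χ(G) = 3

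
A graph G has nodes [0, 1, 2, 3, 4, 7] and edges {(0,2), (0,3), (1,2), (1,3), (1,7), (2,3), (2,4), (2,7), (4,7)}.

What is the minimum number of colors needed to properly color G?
χ(G) = 3

Clique number ω(G) = 3 (lower bound: χ ≥ ω).
The clique on [0, 2, 3] has size 3, forcing χ ≥ 3, and the coloring below uses 3 colors, so χ(G) = 3.
A valid 3-coloring: color 1: [2]; color 2: [3, 7]; color 3: [0, 1, 4].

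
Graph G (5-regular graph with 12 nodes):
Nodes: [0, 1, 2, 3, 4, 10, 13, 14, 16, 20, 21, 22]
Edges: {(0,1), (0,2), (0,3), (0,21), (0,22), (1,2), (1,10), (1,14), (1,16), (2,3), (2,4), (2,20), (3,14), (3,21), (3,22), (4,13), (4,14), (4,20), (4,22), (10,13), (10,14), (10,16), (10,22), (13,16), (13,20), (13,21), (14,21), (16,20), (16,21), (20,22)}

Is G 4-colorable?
Yes, G is 4-colorable

A valid 4-coloring: color 1: [2, 14, 16, 22]; color 2: [0, 10, 20]; color 3: [1, 3, 13]; color 4: [4, 21].
(χ(G) = 4 ≤ 4.)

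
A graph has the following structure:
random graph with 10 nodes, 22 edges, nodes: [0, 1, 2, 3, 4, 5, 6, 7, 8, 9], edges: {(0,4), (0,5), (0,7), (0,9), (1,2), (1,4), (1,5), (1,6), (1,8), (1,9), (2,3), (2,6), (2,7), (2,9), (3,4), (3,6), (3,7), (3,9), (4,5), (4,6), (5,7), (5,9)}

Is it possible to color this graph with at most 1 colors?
No, G is not 1-colorable

The clique on vertices [0, 5, 9] has size 3 > 1, so it alone needs 3 colors.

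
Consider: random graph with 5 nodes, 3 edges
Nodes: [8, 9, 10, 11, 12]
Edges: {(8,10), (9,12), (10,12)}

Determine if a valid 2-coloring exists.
A valid 2-coloring: color 1: [9, 10, 11]; color 2: [8, 12].
(χ(G) = 2 ≤ 2.)

Yes, G is 2-colorable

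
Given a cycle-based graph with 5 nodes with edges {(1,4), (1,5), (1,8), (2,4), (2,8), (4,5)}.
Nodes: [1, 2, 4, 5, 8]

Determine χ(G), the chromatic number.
Clique number ω(G) = 3 (lower bound: χ ≥ ω).
The clique on [1, 4, 5] has size 3, forcing χ ≥ 3, and the coloring below uses 3 colors, so χ(G) = 3.
A valid 3-coloring: color 1: [4, 8]; color 2: [1, 2]; color 3: [5].

χ(G) = 3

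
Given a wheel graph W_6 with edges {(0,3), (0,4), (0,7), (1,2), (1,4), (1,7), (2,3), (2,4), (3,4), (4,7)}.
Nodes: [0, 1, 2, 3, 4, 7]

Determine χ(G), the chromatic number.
χ(G) = 4

Clique number ω(G) = 3 (lower bound: χ ≥ ω).
Odd cycle [1, 7, 0, 3, 2] needs 3 colors (χ ≥ 3).
Vertex 4 is adjacent to every vertex of [0, 1, 2, 3, 7], which already need 3 colors among themselves, so 4 needs a new color (χ ≥ 4).
The coloring below uses 4 colors, so χ(G) = 4.
A valid 4-coloring: color 1: [4]; color 2: [1, 3]; color 3: [2, 7]; color 4: [0].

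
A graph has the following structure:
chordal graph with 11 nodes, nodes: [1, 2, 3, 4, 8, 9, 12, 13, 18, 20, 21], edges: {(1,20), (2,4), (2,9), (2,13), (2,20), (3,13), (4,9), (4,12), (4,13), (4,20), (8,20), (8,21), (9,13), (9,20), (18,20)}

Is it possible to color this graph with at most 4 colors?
Yes, G is 4-colorable

A valid 4-coloring: color 1: [12, 13, 20, 21]; color 2: [1, 3, 4, 8, 18]; color 3: [2]; color 4: [9].
(χ(G) = 4 ≤ 4.)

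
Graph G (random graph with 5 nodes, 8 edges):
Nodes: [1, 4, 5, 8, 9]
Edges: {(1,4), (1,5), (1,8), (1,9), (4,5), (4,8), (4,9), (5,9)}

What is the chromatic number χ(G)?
χ(G) = 4

Clique number ω(G) = 4 (lower bound: χ ≥ ω).
The clique on [1, 4, 5, 9] has size 4, forcing χ ≥ 4, and the coloring below uses 4 colors, so χ(G) = 4.
A valid 4-coloring: color 1: [1]; color 2: [4]; color 3: [8, 9]; color 4: [5].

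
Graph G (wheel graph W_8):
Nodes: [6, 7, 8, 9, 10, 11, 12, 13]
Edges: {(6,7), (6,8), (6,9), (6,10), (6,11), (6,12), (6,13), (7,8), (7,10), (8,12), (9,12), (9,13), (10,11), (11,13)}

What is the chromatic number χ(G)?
χ(G) = 4

Clique number ω(G) = 3 (lower bound: χ ≥ ω).
Odd cycle [9, 12, 8, 7, 10, 11, 13] needs 3 colors (χ ≥ 3).
Vertex 6 is adjacent to every vertex of [7, 8, 9, 10, 11, 12, 13], which already need 3 colors among themselves, so 6 needs a new color (χ ≥ 4).
The coloring below uses 4 colors, so χ(G) = 4.
A valid 4-coloring: color 1: [6]; color 2: [8, 9, 11]; color 3: [7, 12, 13]; color 4: [10].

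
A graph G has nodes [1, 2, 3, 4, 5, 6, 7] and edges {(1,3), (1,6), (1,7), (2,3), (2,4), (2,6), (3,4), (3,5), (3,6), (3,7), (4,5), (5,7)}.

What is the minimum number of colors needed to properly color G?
Clique number ω(G) = 3 (lower bound: χ ≥ ω).
The clique on [1, 3, 6] has size 3, forcing χ ≥ 3, and the coloring below uses 3 colors, so χ(G) = 3.
A valid 3-coloring: color 1: [3]; color 2: [4, 6, 7]; color 3: [1, 2, 5].

χ(G) = 3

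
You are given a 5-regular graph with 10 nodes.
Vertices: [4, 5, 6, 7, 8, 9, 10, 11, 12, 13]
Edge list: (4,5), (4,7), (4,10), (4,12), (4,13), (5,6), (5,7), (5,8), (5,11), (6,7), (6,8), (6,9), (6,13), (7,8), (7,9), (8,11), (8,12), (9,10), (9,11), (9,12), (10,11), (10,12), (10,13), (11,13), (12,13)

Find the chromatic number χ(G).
χ(G) = 4

Clique number ω(G) = 4 (lower bound: χ ≥ ω).
The clique on [4, 10, 12, 13] has size 4, forcing χ ≥ 4, and the coloring below uses 4 colors, so χ(G) = 4.
A valid 4-coloring: color 1: [8, 10]; color 2: [7, 11, 12]; color 3: [4, 6]; color 4: [5, 9, 13].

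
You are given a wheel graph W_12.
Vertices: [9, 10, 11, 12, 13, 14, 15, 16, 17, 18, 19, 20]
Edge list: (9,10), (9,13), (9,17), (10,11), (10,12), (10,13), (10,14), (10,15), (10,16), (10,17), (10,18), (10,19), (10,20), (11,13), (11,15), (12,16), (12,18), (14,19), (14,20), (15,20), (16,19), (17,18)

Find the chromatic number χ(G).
χ(G) = 4

Clique number ω(G) = 3 (lower bound: χ ≥ ω).
Odd cycle [17, 18, 12, 16, 19, 14, 20, 15, 11, 13, 9] needs 3 colors (χ ≥ 3).
Vertex 10 is adjacent to every vertex of [9, 11, 12, 13, 14, 15, 16, 17, 18, 19, 20], which already need 3 colors among themselves, so 10 needs a new color (χ ≥ 4).
The coloring below uses 4 colors, so χ(G) = 4.
A valid 4-coloring: color 1: [10]; color 2: [12, 13, 17, 19, 20]; color 3: [9, 14, 15, 16, 18]; color 4: [11].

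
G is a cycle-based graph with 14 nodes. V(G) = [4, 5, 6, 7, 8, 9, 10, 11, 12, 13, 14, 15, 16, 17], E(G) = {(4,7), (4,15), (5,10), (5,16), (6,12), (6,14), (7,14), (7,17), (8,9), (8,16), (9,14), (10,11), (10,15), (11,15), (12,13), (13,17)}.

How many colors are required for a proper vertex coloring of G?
χ(G) = 3

Clique number ω(G) = 3 (lower bound: χ ≥ ω).
The clique on [10, 11, 15] has size 3, forcing χ ≥ 3, and the coloring below uses 3 colors, so χ(G) = 3.
A valid 3-coloring: color 1: [4, 10, 12, 14, 16, 17]; color 2: [5, 6, 7, 9, 13, 15]; color 3: [8, 11].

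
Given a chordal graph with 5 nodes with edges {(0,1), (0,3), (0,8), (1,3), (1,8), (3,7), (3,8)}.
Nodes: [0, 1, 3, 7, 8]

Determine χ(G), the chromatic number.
Clique number ω(G) = 4 (lower bound: χ ≥ ω).
The clique on [0, 1, 3, 8] has size 4, forcing χ ≥ 4, and the coloring below uses 4 colors, so χ(G) = 4.
A valid 4-coloring: color 1: [3]; color 2: [7, 8]; color 3: [1]; color 4: [0].

χ(G) = 4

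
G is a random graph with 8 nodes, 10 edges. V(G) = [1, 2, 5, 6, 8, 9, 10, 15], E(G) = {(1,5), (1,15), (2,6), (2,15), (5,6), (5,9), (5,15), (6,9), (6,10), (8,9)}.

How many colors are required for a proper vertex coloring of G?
Clique number ω(G) = 3 (lower bound: χ ≥ ω).
The clique on [5, 6, 9] has size 3, forcing χ ≥ 3, and the coloring below uses 3 colors, so χ(G) = 3.
A valid 3-coloring: color 1: [2, 5, 8, 10]; color 2: [6, 15]; color 3: [1, 9].

χ(G) = 3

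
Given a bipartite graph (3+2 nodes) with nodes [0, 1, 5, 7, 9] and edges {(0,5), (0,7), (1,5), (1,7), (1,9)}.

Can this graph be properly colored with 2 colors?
Yes, G is 2-colorable

A valid 2-coloring: color 1: [0, 1]; color 2: [5, 7, 9].
(χ(G) = 2 ≤ 2.)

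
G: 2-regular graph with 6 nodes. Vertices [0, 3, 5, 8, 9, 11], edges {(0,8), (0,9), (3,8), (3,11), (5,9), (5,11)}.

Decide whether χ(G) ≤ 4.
A valid 4-coloring: color 1: [8, 9, 11]; color 2: [0, 3, 5].
(χ(G) = 2 ≤ 4.)

Yes, G is 4-colorable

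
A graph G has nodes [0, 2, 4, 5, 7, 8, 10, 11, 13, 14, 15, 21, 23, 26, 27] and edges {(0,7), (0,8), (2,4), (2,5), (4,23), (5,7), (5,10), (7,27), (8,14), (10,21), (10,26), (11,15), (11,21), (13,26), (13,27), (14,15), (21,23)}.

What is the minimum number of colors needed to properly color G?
χ(G) = 3

Clique number ω(G) = 2 (lower bound: χ ≥ ω).
Odd cycle [10, 26, 13, 27, 7, 0, 8, 14, 15, 11, 21] needs 3 colors (χ ≥ 3).
The coloring below uses 3 colors, so χ(G) = 3.
A valid 3-coloring: color 1: [0, 4, 5, 14, 21, 26, 27]; color 2: [2, 7, 8, 10, 11, 13, 23]; color 3: [15].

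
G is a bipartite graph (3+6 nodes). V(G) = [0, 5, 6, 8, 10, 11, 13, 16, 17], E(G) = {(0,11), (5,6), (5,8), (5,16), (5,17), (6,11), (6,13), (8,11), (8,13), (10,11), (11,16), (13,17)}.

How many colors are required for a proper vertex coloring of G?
Clique number ω(G) = 2 (lower bound: χ ≥ ω).
The graph is bipartite (no odd cycle), so 2 colors suffice: χ(G) = 2.
A valid 2-coloring: color 1: [5, 11, 13]; color 2: [0, 6, 8, 10, 16, 17].

χ(G) = 2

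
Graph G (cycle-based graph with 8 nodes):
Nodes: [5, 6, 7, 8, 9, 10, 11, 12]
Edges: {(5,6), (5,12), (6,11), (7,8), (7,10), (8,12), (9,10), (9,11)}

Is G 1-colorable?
No, G is not 1-colorable

Edge (5,12) forces its endpoints to differ, so 1 color is not enough.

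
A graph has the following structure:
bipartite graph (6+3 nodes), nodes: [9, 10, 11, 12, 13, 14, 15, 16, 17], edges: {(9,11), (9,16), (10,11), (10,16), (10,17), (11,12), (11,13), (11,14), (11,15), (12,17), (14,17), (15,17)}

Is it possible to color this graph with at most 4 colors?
Yes, G is 4-colorable

A valid 4-coloring: color 1: [11, 16, 17]; color 2: [9, 10, 12, 13, 14, 15].
(χ(G) = 2 ≤ 4.)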